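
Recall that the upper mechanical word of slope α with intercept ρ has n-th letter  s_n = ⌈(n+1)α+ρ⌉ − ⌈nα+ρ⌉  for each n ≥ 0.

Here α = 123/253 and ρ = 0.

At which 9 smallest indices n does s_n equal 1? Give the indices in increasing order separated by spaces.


n=0: ⌈123/253⌉−⌈0/253⌉ = 1−0 = 1  ← one
n=1: ⌈246/253⌉−⌈123/253⌉ = 1−1 = 0
n=2: ⌈369/253⌉−⌈246/253⌉ = 2−1 = 1  ← one
n=3: ⌈492/253⌉−⌈369/253⌉ = 2−2 = 0
n=4: ⌈615/253⌉−⌈492/253⌉ = 3−2 = 1  ← one
n=5: ⌈738/253⌉−⌈615/253⌉ = 3−3 = 0
n=6: ⌈861/253⌉−⌈738/253⌉ = 4−3 = 1  ← one
n=7: ⌈984/253⌉−⌈861/253⌉ = 4−4 = 0
n=8: ⌈1107/253⌉−⌈984/253⌉ = 5−4 = 1  ← one
n=9: ⌈1230/253⌉−⌈1107/253⌉ = 5−5 = 0
n=10: ⌈1353/253⌉−⌈1230/253⌉ = 6−5 = 1  ← one
n=11: ⌈1476/253⌉−⌈1353/253⌉ = 6−6 = 0
n=12: ⌈1599/253⌉−⌈1476/253⌉ = 7−6 = 1  ← one
n=13: ⌈1722/253⌉−⌈1599/253⌉ = 7−7 = 0
n=14: ⌈1845/253⌉−⌈1722/253⌉ = 8−7 = 1  ← one
n=15: ⌈1968/253⌉−⌈1845/253⌉ = 8−8 = 0
n=16: ⌈2091/253⌉−⌈1968/253⌉ = 9−8 = 1  ← one
positions of the first 9 ones: 0 2 4 6 8 10 12 14 16

0 2 4 6 8 10 12 14 16


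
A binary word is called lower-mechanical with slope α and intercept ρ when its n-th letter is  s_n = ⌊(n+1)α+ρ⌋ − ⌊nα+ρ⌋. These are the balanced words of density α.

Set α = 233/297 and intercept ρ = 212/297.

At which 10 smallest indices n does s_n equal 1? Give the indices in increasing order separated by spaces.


n=0: ⌊445/297⌋−⌊212/297⌋ = 1−0 = 1  ← one
n=1: ⌊678/297⌋−⌊445/297⌋ = 2−1 = 1  ← one
n=2: ⌊911/297⌋−⌊678/297⌋ = 3−2 = 1  ← one
n=3: ⌊1144/297⌋−⌊911/297⌋ = 3−3 = 0
n=4: ⌊1377/297⌋−⌊1144/297⌋ = 4−3 = 1  ← one
n=5: ⌊1610/297⌋−⌊1377/297⌋ = 5−4 = 1  ← one
n=6: ⌊1843/297⌋−⌊1610/297⌋ = 6−5 = 1  ← one
n=7: ⌊2076/297⌋−⌊1843/297⌋ = 6−6 = 0
n=8: ⌊2309/297⌋−⌊2076/297⌋ = 7−6 = 1  ← one
n=9: ⌊2542/297⌋−⌊2309/297⌋ = 8−7 = 1  ← one
n=10: ⌊2775/297⌋−⌊2542/297⌋ = 9−8 = 1  ← one
n=11: ⌊3008/297⌋−⌊2775/297⌋ = 10−9 = 1  ← one
positions of the first 10 ones: 0 1 2 4 5 6 8 9 10 11

0 1 2 4 5 6 8 9 10 11


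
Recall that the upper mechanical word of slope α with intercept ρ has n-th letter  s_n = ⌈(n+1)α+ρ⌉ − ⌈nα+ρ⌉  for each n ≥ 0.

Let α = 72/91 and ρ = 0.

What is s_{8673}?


(n+1)α + ρ = (8674·72) / 91 = 624528/91
nα + ρ     = (8673·72) / 91 = 624456/91
⌈624528/91⌉ = 6863,  ⌈624456/91⌉ = 6863
s_{8673} = 6863 − 6863 = 0

0


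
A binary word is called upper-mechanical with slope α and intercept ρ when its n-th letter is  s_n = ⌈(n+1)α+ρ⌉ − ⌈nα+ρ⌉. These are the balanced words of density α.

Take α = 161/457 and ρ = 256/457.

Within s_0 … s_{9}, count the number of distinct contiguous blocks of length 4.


5

t_n = ⌈(n·161+256)/457⌉ for n = 0 … 10:
  n=0…9: ⌈256/457⌉=1 ⌈417/457⌉=1 ⌈578/457⌉=2 ⌈739/457⌉=2 ⌈900/457⌉=2 ⌈1061/457⌉=3 ⌈1222/457⌉=3 ⌈1383/457⌉=4 ⌈1544/457⌉=4 ⌈1705/457⌉=4
  n=10: ⌈1866/457⌉=5
s_n = t_(n+1) − t_n for n = 0 … 9 gives
prefix = 0100101001
slide a length-4 window over [0..3] … [6..9] (7 windows); first occurrence of each distinct factor:
  [  0..  3] 0100
  [  1..  4] 1001
  [  2..  5] 0010
  [  3..  6] 0101
  [  4..  7] 1010
  (the other 2 windows repeat one of these)
distinct factors: {0010, 0100, 0101, 1001, 1010}
count = 5  (Sturmian bound for length 4 is 5)


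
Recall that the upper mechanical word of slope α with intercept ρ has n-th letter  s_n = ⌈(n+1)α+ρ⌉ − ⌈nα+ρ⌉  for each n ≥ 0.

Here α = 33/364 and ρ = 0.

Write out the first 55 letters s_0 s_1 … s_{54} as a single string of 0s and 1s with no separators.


1000000000010000000000100000000001000000000010000000000

n=0: ⌈(1·33)/364⌉ − ⌈(0·33)/364⌉ = ⌈33/364⌉ − ⌈0/364⌉ = 1 − 0 = 1
n=1: ⌈(2·33)/364⌉ − ⌈(1·33)/364⌉ = ⌈66/364⌉ − ⌈33/364⌉ = 1 − 1 = 0
n=2: ⌈(3·33)/364⌉ − ⌈(2·33)/364⌉ = ⌈99/364⌉ − ⌈66/364⌉ = 1 − 1 = 0
n=3: ⌈(4·33)/364⌉ − ⌈(3·33)/364⌉ = ⌈132/364⌉ − ⌈99/364⌉ = 1 − 1 = 0
n=4: ⌈(5·33)/364⌉ − ⌈(4·33)/364⌉ = ⌈165/364⌉ − ⌈132/364⌉ = 1 − 1 = 0
n=5: ⌈(6·33)/364⌉ − ⌈(5·33)/364⌉ = ⌈198/364⌉ − ⌈165/364⌉ = 1 − 1 = 0
n=6: ⌈(7·33)/364⌉ − ⌈(6·33)/364⌉ = ⌈231/364⌉ − ⌈198/364⌉ = 1 − 1 = 0
n=7: ⌈(8·33)/364⌉ − ⌈(7·33)/364⌉ = ⌈264/364⌉ − ⌈231/364⌉ = 1 − 1 = 0
n=8: ⌈(9·33)/364⌉ − ⌈(8·33)/364⌉ = ⌈297/364⌉ − ⌈264/364⌉ = 1 − 1 = 0
n=9: ⌈(10·33)/364⌉ − ⌈(9·33)/364⌉ = ⌈330/364⌉ − ⌈297/364⌉ = 1 − 1 = 0
n=10: ⌈(11·33)/364⌉ − ⌈(10·33)/364⌉ = ⌈363/364⌉ − ⌈330/364⌉ = 1 − 1 = 0
n=11: ⌈(12·33)/364⌉ − ⌈(11·33)/364⌉ = ⌈396/364⌉ − ⌈363/364⌉ = 2 − 1 = 1
n=12: ⌈(13·33)/364⌉ − ⌈(12·33)/364⌉ = ⌈429/364⌉ − ⌈396/364⌉ = 2 − 2 = 0
n=13: ⌈(14·33)/364⌉ − ⌈(13·33)/364⌉ = ⌈462/364⌉ − ⌈429/364⌉ = 2 − 2 = 0
n=14: ⌈(15·33)/364⌉ − ⌈(14·33)/364⌉ = ⌈495/364⌉ − ⌈462/364⌉ = 2 − 2 = 0
n=15: ⌈(16·33)/364⌉ − ⌈(15·33)/364⌉ = ⌈528/364⌉ − ⌈495/364⌉ = 2 − 2 = 0
n=16: ⌈(17·33)/364⌉ − ⌈(16·33)/364⌉ = ⌈561/364⌉ − ⌈528/364⌉ = 2 − 2 = 0
n=17: ⌈(18·33)/364⌉ − ⌈(17·33)/364⌉ = ⌈594/364⌉ − ⌈561/364⌉ = 2 − 2 = 0
n=18: ⌈(19·33)/364⌉ − ⌈(18·33)/364⌉ = ⌈627/364⌉ − ⌈594/364⌉ = 2 − 2 = 0
n=19: ⌈(20·33)/364⌉ − ⌈(19·33)/364⌉ = ⌈660/364⌉ − ⌈627/364⌉ = 2 − 2 = 0
n=20: ⌈(21·33)/364⌉ − ⌈(20·33)/364⌉ = ⌈693/364⌉ − ⌈660/364⌉ = 2 − 2 = 0
n=21: ⌈(22·33)/364⌉ − ⌈(21·33)/364⌉ = ⌈726/364⌉ − ⌈693/364⌉ = 2 − 2 = 0
n=22: ⌈(23·33)/364⌉ − ⌈(22·33)/364⌉ = ⌈759/364⌉ − ⌈726/364⌉ = 3 − 2 = 1
n=23: ⌈(24·33)/364⌉ − ⌈(23·33)/364⌉ = ⌈792/364⌉ − ⌈759/364⌉ = 3 − 3 = 0
n=24: ⌈(25·33)/364⌉ − ⌈(24·33)/364⌉ = ⌈825/364⌉ − ⌈792/364⌉ = 3 − 3 = 0
n=25: ⌈(26·33)/364⌉ − ⌈(25·33)/364⌉ = ⌈858/364⌉ − ⌈825/364⌉ = 3 − 3 = 0
n=26: ⌈(27·33)/364⌉ − ⌈(26·33)/364⌉ = ⌈891/364⌉ − ⌈858/364⌉ = 3 − 3 = 0
n=27: ⌈(28·33)/364⌉ − ⌈(27·33)/364⌉ = ⌈924/364⌉ − ⌈891/364⌉ = 3 − 3 = 0
n=28: ⌈(29·33)/364⌉ − ⌈(28·33)/364⌉ = ⌈957/364⌉ − ⌈924/364⌉ = 3 − 3 = 0
n=29: ⌈(30·33)/364⌉ − ⌈(29·33)/364⌉ = ⌈990/364⌉ − ⌈957/364⌉ = 3 − 3 = 0
n=30: ⌈(31·33)/364⌉ − ⌈(30·33)/364⌉ = ⌈1023/364⌉ − ⌈990/364⌉ = 3 − 3 = 0
n=31: ⌈(32·33)/364⌉ − ⌈(31·33)/364⌉ = ⌈1056/364⌉ − ⌈1023/364⌉ = 3 − 3 = 0
n=32: ⌈(33·33)/364⌉ − ⌈(32·33)/364⌉ = ⌈1089/364⌉ − ⌈1056/364⌉ = 3 − 3 = 0
n=33: ⌈(34·33)/364⌉ − ⌈(33·33)/364⌉ = ⌈1122/364⌉ − ⌈1089/364⌉ = 4 − 3 = 1
n=34: ⌈(35·33)/364⌉ − ⌈(34·33)/364⌉ = ⌈1155/364⌉ − ⌈1122/364⌉ = 4 − 4 = 0
n=35: ⌈(36·33)/364⌉ − ⌈(35·33)/364⌉ = ⌈1188/364⌉ − ⌈1155/364⌉ = 4 − 4 = 0
n=36: ⌈(37·33)/364⌉ − ⌈(36·33)/364⌉ = ⌈1221/364⌉ − ⌈1188/364⌉ = 4 − 4 = 0
n=37: ⌈(38·33)/364⌉ − ⌈(37·33)/364⌉ = ⌈1254/364⌉ − ⌈1221/364⌉ = 4 − 4 = 0
n=38: ⌈(39·33)/364⌉ − ⌈(38·33)/364⌉ = ⌈1287/364⌉ − ⌈1254/364⌉ = 4 − 4 = 0
n=39: ⌈(40·33)/364⌉ − ⌈(39·33)/364⌉ = ⌈1320/364⌉ − ⌈1287/364⌉ = 4 − 4 = 0
n=40: ⌈(41·33)/364⌉ − ⌈(40·33)/364⌉ = ⌈1353/364⌉ − ⌈1320/364⌉ = 4 − 4 = 0
n=41: ⌈(42·33)/364⌉ − ⌈(41·33)/364⌉ = ⌈1386/364⌉ − ⌈1353/364⌉ = 4 − 4 = 0
n=42: ⌈(43·33)/364⌉ − ⌈(42·33)/364⌉ = ⌈1419/364⌉ − ⌈1386/364⌉ = 4 − 4 = 0
n=43: ⌈(44·33)/364⌉ − ⌈(43·33)/364⌉ = ⌈1452/364⌉ − ⌈1419/364⌉ = 4 − 4 = 0
n=44: ⌈(45·33)/364⌉ − ⌈(44·33)/364⌉ = ⌈1485/364⌉ − ⌈1452/364⌉ = 5 − 4 = 1
n=45: ⌈(46·33)/364⌉ − ⌈(45·33)/364⌉ = ⌈1518/364⌉ − ⌈1485/364⌉ = 5 − 5 = 0
n=46: ⌈(47·33)/364⌉ − ⌈(46·33)/364⌉ = ⌈1551/364⌉ − ⌈1518/364⌉ = 5 − 5 = 0
n=47: ⌈(48·33)/364⌉ − ⌈(47·33)/364⌉ = ⌈1584/364⌉ − ⌈1551/364⌉ = 5 − 5 = 0
n=48: ⌈(49·33)/364⌉ − ⌈(48·33)/364⌉ = ⌈1617/364⌉ − ⌈1584/364⌉ = 5 − 5 = 0
n=49: ⌈(50·33)/364⌉ − ⌈(49·33)/364⌉ = ⌈1650/364⌉ − ⌈1617/364⌉ = 5 − 5 = 0
n=50: ⌈(51·33)/364⌉ − ⌈(50·33)/364⌉ = ⌈1683/364⌉ − ⌈1650/364⌉ = 5 − 5 = 0
n=51: ⌈(52·33)/364⌉ − ⌈(51·33)/364⌉ = ⌈1716/364⌉ − ⌈1683/364⌉ = 5 − 5 = 0
n=52: ⌈(53·33)/364⌉ − ⌈(52·33)/364⌉ = ⌈1749/364⌉ − ⌈1716/364⌉ = 5 − 5 = 0
n=53: ⌈(54·33)/364⌉ − ⌈(53·33)/364⌉ = ⌈1782/364⌉ − ⌈1749/364⌉ = 5 − 5 = 0
n=54: ⌈(55·33)/364⌉ − ⌈(54·33)/364⌉ = ⌈1815/364⌉ − ⌈1782/364⌉ = 5 − 5 = 0


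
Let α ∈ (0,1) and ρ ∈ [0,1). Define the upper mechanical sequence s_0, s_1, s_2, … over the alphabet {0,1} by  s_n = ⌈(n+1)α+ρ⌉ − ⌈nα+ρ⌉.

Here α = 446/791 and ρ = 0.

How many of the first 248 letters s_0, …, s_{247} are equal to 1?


140

#1s = Σ_{n=0}^{247} s_n = Σ_{n=0}^{247} (⌈(n+1)α+ρ⌉ − ⌈nα+ρ⌉)
the sum telescopes: every ⌈nα+ρ⌉ with 0 < n < 248 appears once with + and once with −, leaving ⌈248α+ρ⌉ − ⌈0·α+ρ⌉
248α + ρ = (248·446) / 791 = 110608/791
ρ = 0/791
⌈110608/791⌉ = 140,  ⌈0/791⌉ = 0
#1s = 140 − 0 = 140


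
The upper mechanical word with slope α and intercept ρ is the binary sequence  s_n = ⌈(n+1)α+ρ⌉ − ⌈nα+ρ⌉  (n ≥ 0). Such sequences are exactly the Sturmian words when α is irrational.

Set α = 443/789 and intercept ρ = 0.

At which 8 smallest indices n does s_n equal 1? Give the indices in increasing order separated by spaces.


n=0: ⌈443/789⌉−⌈0/789⌉ = 1−0 = 1  ← one
n=1: ⌈886/789⌉−⌈443/789⌉ = 2−1 = 1  ← one
n=2: ⌈1329/789⌉−⌈886/789⌉ = 2−2 = 0
n=3: ⌈1772/789⌉−⌈1329/789⌉ = 3−2 = 1  ← one
n=4: ⌈2215/789⌉−⌈1772/789⌉ = 3−3 = 0
n=5: ⌈2658/789⌉−⌈2215/789⌉ = 4−3 = 1  ← one
n=6: ⌈3101/789⌉−⌈2658/789⌉ = 4−4 = 0
n=7: ⌈3544/789⌉−⌈3101/789⌉ = 5−4 = 1  ← one
n=8: ⌈3987/789⌉−⌈3544/789⌉ = 6−5 = 1  ← one
n=9: ⌈4430/789⌉−⌈3987/789⌉ = 6−6 = 0
n=10: ⌈4873/789⌉−⌈4430/789⌉ = 7−6 = 1  ← one
n=11: ⌈5316/789⌉−⌈4873/789⌉ = 7−7 = 0
n=12: ⌈5759/789⌉−⌈5316/789⌉ = 8−7 = 1  ← one
positions of the first 8 ones: 0 1 3 5 7 8 10 12

0 1 3 5 7 8 10 12


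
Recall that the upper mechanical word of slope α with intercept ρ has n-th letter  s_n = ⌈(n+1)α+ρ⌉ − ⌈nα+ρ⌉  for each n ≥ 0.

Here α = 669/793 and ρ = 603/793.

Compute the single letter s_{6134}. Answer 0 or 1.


(n+1)α + ρ = (6135·669 + 603) / 793 = 4104918/793
nα + ρ     = (6134·669 + 603) / 793 = 4104249/793
⌈4104918/793⌉ = 5177,  ⌈4104249/793⌉ = 5176
s_{6134} = 5177 − 5176 = 1

1


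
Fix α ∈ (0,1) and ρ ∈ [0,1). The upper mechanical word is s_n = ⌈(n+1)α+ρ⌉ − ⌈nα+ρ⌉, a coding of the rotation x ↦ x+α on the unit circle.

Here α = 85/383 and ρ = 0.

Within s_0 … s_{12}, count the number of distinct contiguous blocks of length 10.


4

t_n = ⌈(n·85)/383⌉ for n = 0 … 13:
  n=0…9: ⌈0/383⌉=0 ⌈85/383⌉=1 ⌈170/383⌉=1 ⌈255/383⌉=1 ⌈340/383⌉=1 ⌈425/383⌉=2 ⌈510/383⌉=2 ⌈595/383⌉=2 ⌈680/383⌉=2 ⌈765/383⌉=2
  n=10…13: ⌈850/383⌉=3 ⌈935/383⌉=3 ⌈1020/383⌉=3 ⌈1105/383⌉=3
s_n = t_(n+1) − t_n for n = 0 … 12 gives
prefix = 1000100001000
slide a length-10 window over [0..9] … [3..12] (4 windows); first occurrence of each distinct factor:
  [  0..  9] 1000100001
  [  1.. 10] 0001000010
  [  2.. 11] 0010000100
  [  3.. 12] 0100001000
distinct factors: {0001000010, 0010000100, 0100001000, 1000100001}
count = 4  (Sturmian bound for length 10 is 11)


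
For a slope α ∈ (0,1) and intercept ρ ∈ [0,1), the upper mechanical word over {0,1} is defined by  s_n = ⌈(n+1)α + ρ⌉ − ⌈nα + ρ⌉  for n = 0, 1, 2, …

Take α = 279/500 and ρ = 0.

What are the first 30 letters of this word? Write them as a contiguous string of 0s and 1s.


110101011010101011010101011010

n=0: ⌈(1·279)/500⌉ − ⌈(0·279)/500⌉ = ⌈279/500⌉ − ⌈0/500⌉ = 1 − 0 = 1
n=1: ⌈(2·279)/500⌉ − ⌈(1·279)/500⌉ = ⌈558/500⌉ − ⌈279/500⌉ = 2 − 1 = 1
n=2: ⌈(3·279)/500⌉ − ⌈(2·279)/500⌉ = ⌈837/500⌉ − ⌈558/500⌉ = 2 − 2 = 0
n=3: ⌈(4·279)/500⌉ − ⌈(3·279)/500⌉ = ⌈1116/500⌉ − ⌈837/500⌉ = 3 − 2 = 1
n=4: ⌈(5·279)/500⌉ − ⌈(4·279)/500⌉ = ⌈1395/500⌉ − ⌈1116/500⌉ = 3 − 3 = 0
n=5: ⌈(6·279)/500⌉ − ⌈(5·279)/500⌉ = ⌈1674/500⌉ − ⌈1395/500⌉ = 4 − 3 = 1
n=6: ⌈(7·279)/500⌉ − ⌈(6·279)/500⌉ = ⌈1953/500⌉ − ⌈1674/500⌉ = 4 − 4 = 0
n=7: ⌈(8·279)/500⌉ − ⌈(7·279)/500⌉ = ⌈2232/500⌉ − ⌈1953/500⌉ = 5 − 4 = 1
n=8: ⌈(9·279)/500⌉ − ⌈(8·279)/500⌉ = ⌈2511/500⌉ − ⌈2232/500⌉ = 6 − 5 = 1
n=9: ⌈(10·279)/500⌉ − ⌈(9·279)/500⌉ = ⌈2790/500⌉ − ⌈2511/500⌉ = 6 − 6 = 0
n=10: ⌈(11·279)/500⌉ − ⌈(10·279)/500⌉ = ⌈3069/500⌉ − ⌈2790/500⌉ = 7 − 6 = 1
n=11: ⌈(12·279)/500⌉ − ⌈(11·279)/500⌉ = ⌈3348/500⌉ − ⌈3069/500⌉ = 7 − 7 = 0
n=12: ⌈(13·279)/500⌉ − ⌈(12·279)/500⌉ = ⌈3627/500⌉ − ⌈3348/500⌉ = 8 − 7 = 1
n=13: ⌈(14·279)/500⌉ − ⌈(13·279)/500⌉ = ⌈3906/500⌉ − ⌈3627/500⌉ = 8 − 8 = 0
n=14: ⌈(15·279)/500⌉ − ⌈(14·279)/500⌉ = ⌈4185/500⌉ − ⌈3906/500⌉ = 9 − 8 = 1
n=15: ⌈(16·279)/500⌉ − ⌈(15·279)/500⌉ = ⌈4464/500⌉ − ⌈4185/500⌉ = 9 − 9 = 0
n=16: ⌈(17·279)/500⌉ − ⌈(16·279)/500⌉ = ⌈4743/500⌉ − ⌈4464/500⌉ = 10 − 9 = 1
n=17: ⌈(18·279)/500⌉ − ⌈(17·279)/500⌉ = ⌈5022/500⌉ − ⌈4743/500⌉ = 11 − 10 = 1
n=18: ⌈(19·279)/500⌉ − ⌈(18·279)/500⌉ = ⌈5301/500⌉ − ⌈5022/500⌉ = 11 − 11 = 0
n=19: ⌈(20·279)/500⌉ − ⌈(19·279)/500⌉ = ⌈5580/500⌉ − ⌈5301/500⌉ = 12 − 11 = 1
n=20: ⌈(21·279)/500⌉ − ⌈(20·279)/500⌉ = ⌈5859/500⌉ − ⌈5580/500⌉ = 12 − 12 = 0
n=21: ⌈(22·279)/500⌉ − ⌈(21·279)/500⌉ = ⌈6138/500⌉ − ⌈5859/500⌉ = 13 − 12 = 1
n=22: ⌈(23·279)/500⌉ − ⌈(22·279)/500⌉ = ⌈6417/500⌉ − ⌈6138/500⌉ = 13 − 13 = 0
n=23: ⌈(24·279)/500⌉ − ⌈(23·279)/500⌉ = ⌈6696/500⌉ − ⌈6417/500⌉ = 14 − 13 = 1
n=24: ⌈(25·279)/500⌉ − ⌈(24·279)/500⌉ = ⌈6975/500⌉ − ⌈6696/500⌉ = 14 − 14 = 0
n=25: ⌈(26·279)/500⌉ − ⌈(25·279)/500⌉ = ⌈7254/500⌉ − ⌈6975/500⌉ = 15 − 14 = 1
n=26: ⌈(27·279)/500⌉ − ⌈(26·279)/500⌉ = ⌈7533/500⌉ − ⌈7254/500⌉ = 16 − 15 = 1
n=27: ⌈(28·279)/500⌉ − ⌈(27·279)/500⌉ = ⌈7812/500⌉ − ⌈7533/500⌉ = 16 − 16 = 0
n=28: ⌈(29·279)/500⌉ − ⌈(28·279)/500⌉ = ⌈8091/500⌉ − ⌈7812/500⌉ = 17 − 16 = 1
n=29: ⌈(30·279)/500⌉ − ⌈(29·279)/500⌉ = ⌈8370/500⌉ − ⌈8091/500⌉ = 17 − 17 = 0


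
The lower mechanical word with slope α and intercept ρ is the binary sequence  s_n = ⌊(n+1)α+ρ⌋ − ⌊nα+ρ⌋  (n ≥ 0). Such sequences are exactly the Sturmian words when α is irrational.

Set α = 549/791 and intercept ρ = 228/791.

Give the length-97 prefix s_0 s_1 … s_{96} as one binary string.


n=0: ⌊(1·549+228)/791⌋ − ⌊(0·549+228)/791⌋ = ⌊777/791⌋ − ⌊228/791⌋ = 0 − 0 = 0
n=1: ⌊(2·549+228)/791⌋ − ⌊(1·549+228)/791⌋ = ⌊1326/791⌋ − ⌊777/791⌋ = 1 − 0 = 1
n=2: ⌊(3·549+228)/791⌋ − ⌊(2·549+228)/791⌋ = ⌊1875/791⌋ − ⌊1326/791⌋ = 2 − 1 = 1
n=3: ⌊(4·549+228)/791⌋ − ⌊(3·549+228)/791⌋ = ⌊2424/791⌋ − ⌊1875/791⌋ = 3 − 2 = 1
n=4: ⌊(5·549+228)/791⌋ − ⌊(4·549+228)/791⌋ = ⌊2973/791⌋ − ⌊2424/791⌋ = 3 − 3 = 0
n=5: ⌊(6·549+228)/791⌋ − ⌊(5·549+228)/791⌋ = ⌊3522/791⌋ − ⌊2973/791⌋ = 4 − 3 = 1
n=6: ⌊(7·549+228)/791⌋ − ⌊(6·549+228)/791⌋ = ⌊4071/791⌋ − ⌊3522/791⌋ = 5 − 4 = 1
n=7: ⌊(8·549+228)/791⌋ − ⌊(7·549+228)/791⌋ = ⌊4620/791⌋ − ⌊4071/791⌋ = 5 − 5 = 0
n=8: ⌊(9·549+228)/791⌋ − ⌊(8·549+228)/791⌋ = ⌊5169/791⌋ − ⌊4620/791⌋ = 6 − 5 = 1
n=9: ⌊(10·549+228)/791⌋ − ⌊(9·549+228)/791⌋ = ⌊5718/791⌋ − ⌊5169/791⌋ = 7 − 6 = 1
n=10: ⌊(11·549+228)/791⌋ − ⌊(10·549+228)/791⌋ = ⌊6267/791⌋ − ⌊5718/791⌋ = 7 − 7 = 0
n=11: ⌊(12·549+228)/791⌋ − ⌊(11·549+228)/791⌋ = ⌊6816/791⌋ − ⌊6267/791⌋ = 8 − 7 = 1
n=12: ⌊(13·549+228)/791⌋ − ⌊(12·549+228)/791⌋ = ⌊7365/791⌋ − ⌊6816/791⌋ = 9 − 8 = 1
n=13: ⌊(14·549+228)/791⌋ − ⌊(13·549+228)/791⌋ = ⌊7914/791⌋ − ⌊7365/791⌋ = 10 − 9 = 1
n=14: ⌊(15·549+228)/791⌋ − ⌊(14·549+228)/791⌋ = ⌊8463/791⌋ − ⌊7914/791⌋ = 10 − 10 = 0
n=15: ⌊(16·549+228)/791⌋ − ⌊(15·549+228)/791⌋ = ⌊9012/791⌋ − ⌊8463/791⌋ = 11 − 10 = 1
n=16: ⌊(17·549+228)/791⌋ − ⌊(16·549+228)/791⌋ = ⌊9561/791⌋ − ⌊9012/791⌋ = 12 − 11 = 1
n=17: ⌊(18·549+228)/791⌋ − ⌊(17·549+228)/791⌋ = ⌊10110/791⌋ − ⌊9561/791⌋ = 12 − 12 = 0
n=18: ⌊(19·549+228)/791⌋ − ⌊(18·549+228)/791⌋ = ⌊10659/791⌋ − ⌊10110/791⌋ = 13 − 12 = 1
n=19: ⌊(20·549+228)/791⌋ − ⌊(19·549+228)/791⌋ = ⌊11208/791⌋ − ⌊10659/791⌋ = 14 − 13 = 1
n=20: ⌊(21·549+228)/791⌋ − ⌊(20·549+228)/791⌋ = ⌊11757/791⌋ − ⌊11208/791⌋ = 14 − 14 = 0
n=21: ⌊(22·549+228)/791⌋ − ⌊(21·549+228)/791⌋ = ⌊12306/791⌋ − ⌊11757/791⌋ = 15 − 14 = 1
n=22: ⌊(23·549+228)/791⌋ − ⌊(22·549+228)/791⌋ = ⌊12855/791⌋ − ⌊12306/791⌋ = 16 − 15 = 1
n=23: ⌊(24·549+228)/791⌋ − ⌊(23·549+228)/791⌋ = ⌊13404/791⌋ − ⌊12855/791⌋ = 16 − 16 = 0
n=24: ⌊(25·549+228)/791⌋ − ⌊(24·549+228)/791⌋ = ⌊13953/791⌋ − ⌊13404/791⌋ = 17 − 16 = 1
n=25: ⌊(26·549+228)/791⌋ − ⌊(25·549+228)/791⌋ = ⌊14502/791⌋ − ⌊13953/791⌋ = 18 − 17 = 1
n=26: ⌊(27·549+228)/791⌋ − ⌊(26·549+228)/791⌋ = ⌊15051/791⌋ − ⌊14502/791⌋ = 19 − 18 = 1
n=27: ⌊(28·549+228)/791⌋ − ⌊(27·549+228)/791⌋ = ⌊15600/791⌋ − ⌊15051/791⌋ = 19 − 19 = 0
n=28: ⌊(29·549+228)/791⌋ − ⌊(28·549+228)/791⌋ = ⌊16149/791⌋ − ⌊15600/791⌋ = 20 − 19 = 1
n=29: ⌊(30·549+228)/791⌋ − ⌊(29·549+228)/791⌋ = ⌊16698/791⌋ − ⌊16149/791⌋ = 21 − 20 = 1
n=30: ⌊(31·549+228)/791⌋ − ⌊(30·549+228)/791⌋ = ⌊17247/791⌋ − ⌊16698/791⌋ = 21 − 21 = 0
n=31: ⌊(32·549+228)/791⌋ − ⌊(31·549+228)/791⌋ = ⌊17796/791⌋ − ⌊17247/791⌋ = 22 − 21 = 1
n=32: ⌊(33·549+228)/791⌋ − ⌊(32·549+228)/791⌋ = ⌊18345/791⌋ − ⌊17796/791⌋ = 23 − 22 = 1
n=33: ⌊(34·549+228)/791⌋ − ⌊(33·549+228)/791⌋ = ⌊18894/791⌋ − ⌊18345/791⌋ = 23 − 23 = 0
n=34: ⌊(35·549+228)/791⌋ − ⌊(34·549+228)/791⌋ = ⌊19443/791⌋ − ⌊18894/791⌋ = 24 − 23 = 1
n=35: ⌊(36·549+228)/791⌋ − ⌊(35·549+228)/791⌋ = ⌊19992/791⌋ − ⌊19443/791⌋ = 25 − 24 = 1
n=36: ⌊(37·549+228)/791⌋ − ⌊(36·549+228)/791⌋ = ⌊20541/791⌋ − ⌊19992/791⌋ = 25 − 25 = 0
n=37: ⌊(38·549+228)/791⌋ − ⌊(37·549+228)/791⌋ = ⌊21090/791⌋ − ⌊20541/791⌋ = 26 − 25 = 1
n=38: ⌊(39·549+228)/791⌋ − ⌊(38·549+228)/791⌋ = ⌊21639/791⌋ − ⌊21090/791⌋ = 27 − 26 = 1
n=39: ⌊(40·549+228)/791⌋ − ⌊(39·549+228)/791⌋ = ⌊22188/791⌋ − ⌊21639/791⌋ = 28 − 27 = 1
n=40: ⌊(41·549+228)/791⌋ − ⌊(40·549+228)/791⌋ = ⌊22737/791⌋ − ⌊22188/791⌋ = 28 − 28 = 0
n=41: ⌊(42·549+228)/791⌋ − ⌊(41·549+228)/791⌋ = ⌊23286/791⌋ − ⌊22737/791⌋ = 29 − 28 = 1
n=42: ⌊(43·549+228)/791⌋ − ⌊(42·549+228)/791⌋ = ⌊23835/791⌋ − ⌊23286/791⌋ = 30 − 29 = 1
n=43: ⌊(44·549+228)/791⌋ − ⌊(43·549+228)/791⌋ = ⌊24384/791⌋ − ⌊23835/791⌋ = 30 − 30 = 0
n=44: ⌊(45·549+228)/791⌋ − ⌊(44·549+228)/791⌋ = ⌊24933/791⌋ − ⌊24384/791⌋ = 31 − 30 = 1
n=45: ⌊(46·549+228)/791⌋ − ⌊(45·549+228)/791⌋ = ⌊25482/791⌋ − ⌊24933/791⌋ = 32 − 31 = 1
n=46: ⌊(47·549+228)/791⌋ − ⌊(46·549+228)/791⌋ = ⌊26031/791⌋ − ⌊25482/791⌋ = 32 − 32 = 0
n=47: ⌊(48·549+228)/791⌋ − ⌊(47·549+228)/791⌋ = ⌊26580/791⌋ − ⌊26031/791⌋ = 33 − 32 = 1
n=48: ⌊(49·549+228)/791⌋ − ⌊(48·549+228)/791⌋ = ⌊27129/791⌋ − ⌊26580/791⌋ = 34 − 33 = 1
n=49: ⌊(50·549+228)/791⌋ − ⌊(49·549+228)/791⌋ = ⌊27678/791⌋ − ⌊27129/791⌋ = 34 − 34 = 0
n=50: ⌊(51·549+228)/791⌋ − ⌊(50·549+228)/791⌋ = ⌊28227/791⌋ − ⌊27678/791⌋ = 35 − 34 = 1
n=51: ⌊(52·549+228)/791⌋ − ⌊(51·549+228)/791⌋ = ⌊28776/791⌋ − ⌊28227/791⌋ = 36 − 35 = 1
n=52: ⌊(53·549+228)/791⌋ − ⌊(52·549+228)/791⌋ = ⌊29325/791⌋ − ⌊28776/791⌋ = 37 − 36 = 1
n=53: ⌊(54·549+228)/791⌋ − ⌊(53·549+228)/791⌋ = ⌊29874/791⌋ − ⌊29325/791⌋ = 37 − 37 = 0
n=54: ⌊(55·549+228)/791⌋ − ⌊(54·549+228)/791⌋ = ⌊30423/791⌋ − ⌊29874/791⌋ = 38 − 37 = 1
n=55: ⌊(56·549+228)/791⌋ − ⌊(55·549+228)/791⌋ = ⌊30972/791⌋ − ⌊30423/791⌋ = 39 − 38 = 1
n=56: ⌊(57·549+228)/791⌋ − ⌊(56·549+228)/791⌋ = ⌊31521/791⌋ − ⌊30972/791⌋ = 39 − 39 = 0
n=57: ⌊(58·549+228)/791⌋ − ⌊(57·549+228)/791⌋ = ⌊32070/791⌋ − ⌊31521/791⌋ = 40 − 39 = 1
n=58: ⌊(59·549+228)/791⌋ − ⌊(58·549+228)/791⌋ = ⌊32619/791⌋ − ⌊32070/791⌋ = 41 − 40 = 1
n=59: ⌊(60·549+228)/791⌋ − ⌊(59·549+228)/791⌋ = ⌊33168/791⌋ − ⌊32619/791⌋ = 41 − 41 = 0
n=60: ⌊(61·549+228)/791⌋ − ⌊(60·549+228)/791⌋ = ⌊33717/791⌋ − ⌊33168/791⌋ = 42 − 41 = 1
n=61: ⌊(62·549+228)/791⌋ − ⌊(61·549+228)/791⌋ = ⌊34266/791⌋ − ⌊33717/791⌋ = 43 − 42 = 1
n=62: ⌊(63·549+228)/791⌋ − ⌊(62·549+228)/791⌋ = ⌊34815/791⌋ − ⌊34266/791⌋ = 44 − 43 = 1
n=63: ⌊(64·549+228)/791⌋ − ⌊(63·549+228)/791⌋ = ⌊35364/791⌋ − ⌊34815/791⌋ = 44 − 44 = 0
n=64: ⌊(65·549+228)/791⌋ − ⌊(64·549+228)/791⌋ = ⌊35913/791⌋ − ⌊35364/791⌋ = 45 − 44 = 1
n=65: ⌊(66·549+228)/791⌋ − ⌊(65·549+228)/791⌋ = ⌊36462/791⌋ − ⌊35913/791⌋ = 46 − 45 = 1
n=66: ⌊(67·549+228)/791⌋ − ⌊(66·549+228)/791⌋ = ⌊37011/791⌋ − ⌊36462/791⌋ = 46 − 46 = 0
n=67: ⌊(68·549+228)/791⌋ − ⌊(67·549+228)/791⌋ = ⌊37560/791⌋ − ⌊37011/791⌋ = 47 − 46 = 1
n=68: ⌊(69·549+228)/791⌋ − ⌊(68·549+228)/791⌋ = ⌊38109/791⌋ − ⌊37560/791⌋ = 48 − 47 = 1
n=69: ⌊(70·549+228)/791⌋ − ⌊(69·549+228)/791⌋ = ⌊38658/791⌋ − ⌊38109/791⌋ = 48 − 48 = 0
n=70: ⌊(71·549+228)/791⌋ − ⌊(70·549+228)/791⌋ = ⌊39207/791⌋ − ⌊38658/791⌋ = 49 − 48 = 1
n=71: ⌊(72·549+228)/791⌋ − ⌊(71·549+228)/791⌋ = ⌊39756/791⌋ − ⌊39207/791⌋ = 50 − 49 = 1
n=72: ⌊(73·549+228)/791⌋ − ⌊(72·549+228)/791⌋ = ⌊40305/791⌋ − ⌊39756/791⌋ = 50 − 50 = 0
n=73: ⌊(74·549+228)/791⌋ − ⌊(73·549+228)/791⌋ = ⌊40854/791⌋ − ⌊40305/791⌋ = 51 − 50 = 1
n=74: ⌊(75·549+228)/791⌋ − ⌊(74·549+228)/791⌋ = ⌊41403/791⌋ − ⌊40854/791⌋ = 52 − 51 = 1
n=75: ⌊(76·549+228)/791⌋ − ⌊(75·549+228)/791⌋ = ⌊41952/791⌋ − ⌊41403/791⌋ = 53 − 52 = 1
n=76: ⌊(77·549+228)/791⌋ − ⌊(76·549+228)/791⌋ = ⌊42501/791⌋ − ⌊41952/791⌋ = 53 − 53 = 0
n=77: ⌊(78·549+228)/791⌋ − ⌊(77·549+228)/791⌋ = ⌊43050/791⌋ − ⌊42501/791⌋ = 54 − 53 = 1
n=78: ⌊(79·549+228)/791⌋ − ⌊(78·549+228)/791⌋ = ⌊43599/791⌋ − ⌊43050/791⌋ = 55 − 54 = 1
n=79: ⌊(80·549+228)/791⌋ − ⌊(79·549+228)/791⌋ = ⌊44148/791⌋ − ⌊43599/791⌋ = 55 − 55 = 0
n=80: ⌊(81·549+228)/791⌋ − ⌊(80·549+228)/791⌋ = ⌊44697/791⌋ − ⌊44148/791⌋ = 56 − 55 = 1
n=81: ⌊(82·549+228)/791⌋ − ⌊(81·549+228)/791⌋ = ⌊45246/791⌋ − ⌊44697/791⌋ = 57 − 56 = 1
n=82: ⌊(83·549+228)/791⌋ − ⌊(82·549+228)/791⌋ = ⌊45795/791⌋ − ⌊45246/791⌋ = 57 − 57 = 0
n=83: ⌊(84·549+228)/791⌋ − ⌊(83·549+228)/791⌋ = ⌊46344/791⌋ − ⌊45795/791⌋ = 58 − 57 = 1
n=84: ⌊(85·549+228)/791⌋ − ⌊(84·549+228)/791⌋ = ⌊46893/791⌋ − ⌊46344/791⌋ = 59 − 58 = 1
n=85: ⌊(86·549+228)/791⌋ − ⌊(85·549+228)/791⌋ = ⌊47442/791⌋ − ⌊46893/791⌋ = 59 − 59 = 0
n=86: ⌊(87·549+228)/791⌋ − ⌊(86·549+228)/791⌋ = ⌊47991/791⌋ − ⌊47442/791⌋ = 60 − 59 = 1
n=87: ⌊(88·549+228)/791⌋ − ⌊(87·549+228)/791⌋ = ⌊48540/791⌋ − ⌊47991/791⌋ = 61 − 60 = 1
n=88: ⌊(89·549+228)/791⌋ − ⌊(88·549+228)/791⌋ = ⌊49089/791⌋ − ⌊48540/791⌋ = 62 − 61 = 1
n=89: ⌊(90·549+228)/791⌋ − ⌊(89·549+228)/791⌋ = ⌊49638/791⌋ − ⌊49089/791⌋ = 62 − 62 = 0
n=90: ⌊(91·549+228)/791⌋ − ⌊(90·549+228)/791⌋ = ⌊50187/791⌋ − ⌊49638/791⌋ = 63 − 62 = 1
n=91: ⌊(92·549+228)/791⌋ − ⌊(91·549+228)/791⌋ = ⌊50736/791⌋ − ⌊50187/791⌋ = 64 − 63 = 1
n=92: ⌊(93·549+228)/791⌋ − ⌊(92·549+228)/791⌋ = ⌊51285/791⌋ − ⌊50736/791⌋ = 64 − 64 = 0
n=93: ⌊(94·549+228)/791⌋ − ⌊(93·549+228)/791⌋ = ⌊51834/791⌋ − ⌊51285/791⌋ = 65 − 64 = 1
n=94: ⌊(95·549+228)/791⌋ − ⌊(94·549+228)/791⌋ = ⌊52383/791⌋ − ⌊51834/791⌋ = 66 − 65 = 1
n=95: ⌊(96·549+228)/791⌋ − ⌊(95·549+228)/791⌋ = ⌊52932/791⌋ − ⌊52383/791⌋ = 66 − 66 = 0
n=96: ⌊(97·549+228)/791⌋ − ⌊(96·549+228)/791⌋ = ⌊53481/791⌋ − ⌊52932/791⌋ = 67 − 66 = 1

0111011011011101101101101110110110110111011011011011101101101110110110110111011011011011101101101


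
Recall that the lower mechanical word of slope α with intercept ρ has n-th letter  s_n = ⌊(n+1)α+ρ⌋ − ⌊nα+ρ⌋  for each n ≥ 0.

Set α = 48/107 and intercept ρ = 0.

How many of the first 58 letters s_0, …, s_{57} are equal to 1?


26

#1s = Σ_{n=0}^{57} s_n = Σ_{n=0}^{57} (⌊(n+1)α+ρ⌋ − ⌊nα+ρ⌋)
the sum telescopes: every ⌊nα+ρ⌋ with 0 < n < 58 appears once with + and once with −, leaving ⌊58α+ρ⌋ − ⌊0·α+ρ⌋
58α + ρ = (58·48) / 107 = 2784/107
ρ = 0/107
⌊2784/107⌋ = 26,  ⌊0/107⌋ = 0
#1s = 26 − 0 = 26


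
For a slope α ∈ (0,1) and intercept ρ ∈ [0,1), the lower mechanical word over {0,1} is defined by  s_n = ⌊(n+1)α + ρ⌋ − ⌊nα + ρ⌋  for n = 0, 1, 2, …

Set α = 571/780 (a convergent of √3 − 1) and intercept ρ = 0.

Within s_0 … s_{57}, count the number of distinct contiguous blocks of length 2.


3

t_n = ⌊(n·571)/780⌋ for n = 0 … 58:
  n=0…9: ⌊0/780⌋=0 ⌊571/780⌋=0 ⌊1142/780⌋=1 ⌊1713/780⌋=2 ⌊2284/780⌋=2 ⌊2855/780⌋=3 ⌊3426/780⌋=4 ⌊3997/780⌋=5 ⌊4568/780⌋=5 ⌊5139/780⌋=6
  n=10…19: ⌊5710/780⌋=7 ⌊6281/780⌋=8 ⌊6852/780⌋=8 ⌊7423/780⌋=9 ⌊7994/780⌋=10 ⌊8565/780⌋=10 ⌊9136/780⌋=11 ⌊9707/780⌋=12 ⌊10278/780⌋=13 ⌊10849/780⌋=13
  n=20…29: ⌊11420/780⌋=14 ⌊11991/780⌋=15 ⌊12562/780⌋=16 ⌊13133/780⌋=16 ⌊13704/780⌋=17 ⌊14275/780⌋=18 ⌊14846/780⌋=19 ⌊15417/780⌋=19 ⌊15988/780⌋=20 ⌊16559/780⌋=21
  n=30…39: ⌊17130/780⌋=21 ⌊17701/780⌋=22 ⌊18272/780⌋=23 ⌊18843/780⌋=24 ⌊19414/780⌋=24 ⌊19985/780⌋=25 ⌊20556/780⌋=26 ⌊21127/780⌋=27 ⌊21698/780⌋=27 ⌊22269/780⌋=28
  n=40…49: ⌊22840/780⌋=29 ⌊23411/780⌋=30 ⌊23982/780⌋=30 ⌊24553/780⌋=31 ⌊25124/780⌋=32 ⌊25695/780⌋=32 ⌊26266/780⌋=33 ⌊26837/780⌋=34 ⌊27408/780⌋=35 ⌊27979/780⌋=35
  n=50…58: ⌊28550/780⌋=36 ⌊29121/780⌋=37 ⌊29692/780⌋=38 ⌊30263/780⌋=38 ⌊30834/780⌋=39 ⌊31405/780⌋=40 ⌊31976/780⌋=40 ⌊32547/780⌋=41 ⌊33118/780⌋=42
s_n = t_(n+1) − t_n for n = 0 … 57 gives
prefix = 0110111011101101110111011101101110111011101101110111011011
slide a length-2 window over [0..1] … [56..57] (57 windows); first occurrence of each distinct factor:
  [  0..  1] 01
  [  1..  2] 11
  [  2..  3] 10
  (the other 54 windows repeat one of these)
distinct factors: {01, 10, 11}
count = 3  (Sturmian bound for length 2 is 3)


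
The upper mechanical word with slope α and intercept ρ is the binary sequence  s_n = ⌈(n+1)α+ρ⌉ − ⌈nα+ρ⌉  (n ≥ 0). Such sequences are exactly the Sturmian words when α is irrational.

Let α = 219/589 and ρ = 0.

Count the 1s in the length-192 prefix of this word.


#1s = Σ_{n=0}^{191} s_n = Σ_{n=0}^{191} (⌈(n+1)α+ρ⌉ − ⌈nα+ρ⌉)
the sum telescopes: every ⌈nα+ρ⌉ with 0 < n < 192 appears once with + and once with −, leaving ⌈192α+ρ⌉ − ⌈0·α+ρ⌉
192α + ρ = (192·219) / 589 = 42048/589
ρ = 0/589
⌈42048/589⌉ = 72,  ⌈0/589⌉ = 0
#1s = 72 − 0 = 72

72


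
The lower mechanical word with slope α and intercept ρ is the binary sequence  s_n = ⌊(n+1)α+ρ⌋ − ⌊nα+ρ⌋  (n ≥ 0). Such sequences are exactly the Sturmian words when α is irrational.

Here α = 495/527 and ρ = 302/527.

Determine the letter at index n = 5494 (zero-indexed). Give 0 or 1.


(n+1)α + ρ = (5495·495 + 302) / 527 = 2720327/527
nα + ρ     = (5494·495 + 302) / 527 = 2719832/527
⌊2720327/527⌋ = 5161,  ⌊2719832/527⌋ = 5160
s_{5494} = 5161 − 5160 = 1

1


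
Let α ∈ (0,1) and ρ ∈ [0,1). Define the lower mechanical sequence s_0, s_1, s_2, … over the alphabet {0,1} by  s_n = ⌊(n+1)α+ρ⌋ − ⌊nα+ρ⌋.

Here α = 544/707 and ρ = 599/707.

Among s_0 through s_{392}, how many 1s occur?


#1s = Σ_{n=0}^{392} s_n = Σ_{n=0}^{392} (⌊(n+1)α+ρ⌋ − ⌊nα+ρ⌋)
the sum telescopes: every ⌊nα+ρ⌋ with 0 < n < 393 appears once with + and once with −, leaving ⌊393α+ρ⌋ − ⌊0·α+ρ⌋
393α + ρ = (393·544 + 599) / 707 = 214391/707
ρ = 599/707
⌊214391/707⌋ = 303,  ⌊599/707⌋ = 0
#1s = 303 − 0 = 303

303


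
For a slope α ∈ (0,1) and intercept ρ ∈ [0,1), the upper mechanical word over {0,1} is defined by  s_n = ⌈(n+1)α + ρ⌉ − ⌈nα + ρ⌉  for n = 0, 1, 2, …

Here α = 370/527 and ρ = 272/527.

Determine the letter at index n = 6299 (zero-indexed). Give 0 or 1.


(n+1)α + ρ = (6300·370 + 272) / 527 = 2331272/527
nα + ρ     = (6299·370 + 272) / 527 = 2330902/527
⌈2331272/527⌉ = 4424,  ⌈2330902/527⌉ = 4423
s_{6299} = 4424 − 4423 = 1

1


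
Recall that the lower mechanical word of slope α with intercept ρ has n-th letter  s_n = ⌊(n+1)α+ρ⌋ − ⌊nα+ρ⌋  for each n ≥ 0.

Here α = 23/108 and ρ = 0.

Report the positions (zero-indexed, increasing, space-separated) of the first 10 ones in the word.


4 9 14 18 23 28 32 37 42 46

n=0: ⌊23/108⌋−⌊0/108⌋ = 0−0 = 0
n=1: ⌊46/108⌋−⌊23/108⌋ = 0−0 = 0
n=2: ⌊69/108⌋−⌊46/108⌋ = 0−0 = 0
n=3: ⌊92/108⌋−⌊69/108⌋ = 0−0 = 0
n=4: ⌊115/108⌋−⌊92/108⌋ = 1−0 = 1  ← one
n=5: ⌊138/108⌋−⌊115/108⌋ = 1−1 = 0
n=6: ⌊161/108⌋−⌊138/108⌋ = 1−1 = 0
n=7: ⌊184/108⌋−⌊161/108⌋ = 1−1 = 0
n=8: ⌊207/108⌋−⌊184/108⌋ = 1−1 = 0
n=9: ⌊230/108⌋−⌊207/108⌋ = 2−1 = 1  ← one
n=10: ⌊253/108⌋−⌊230/108⌋ = 2−2 = 0
n=11: ⌊276/108⌋−⌊253/108⌋ = 2−2 = 0
n=12: ⌊299/108⌋−⌊276/108⌋ = 2−2 = 0
n=13: ⌊322/108⌋−⌊299/108⌋ = 2−2 = 0
n=14: ⌊345/108⌋−⌊322/108⌋ = 3−2 = 1  ← one
n=15: ⌊368/108⌋−⌊345/108⌋ = 3−3 = 0
n=16: ⌊391/108⌋−⌊368/108⌋ = 3−3 = 0
n=17: ⌊414/108⌋−⌊391/108⌋ = 3−3 = 0
n=18: ⌊437/108⌋−⌊414/108⌋ = 4−3 = 1  ← one
n=19: ⌊460/108⌋−⌊437/108⌋ = 4−4 = 0
n=20: ⌊483/108⌋−⌊460/108⌋ = 4−4 = 0
n=21: ⌊506/108⌋−⌊483/108⌋ = 4−4 = 0
n=22: ⌊529/108⌋−⌊506/108⌋ = 4−4 = 0
n=23: ⌊552/108⌋−⌊529/108⌋ = 5−4 = 1  ← one
n=24: ⌊575/108⌋−⌊552/108⌋ = 5−5 = 0
n=25: ⌊598/108⌋−⌊575/108⌋ = 5−5 = 0
n=26: ⌊621/108⌋−⌊598/108⌋ = 5−5 = 0
n=27: ⌊644/108⌋−⌊621/108⌋ = 5−5 = 0
n=28: ⌊667/108⌋−⌊644/108⌋ = 6−5 = 1  ← one
n=29: ⌊690/108⌋−⌊667/108⌋ = 6−6 = 0
n=30: ⌊713/108⌋−⌊690/108⌋ = 6−6 = 0
n=31: ⌊736/108⌋−⌊713/108⌋ = 6−6 = 0
n=32: ⌊759/108⌋−⌊736/108⌋ = 7−6 = 1  ← one
n=33: ⌊782/108⌋−⌊759/108⌋ = 7−7 = 0
n=34: ⌊805/108⌋−⌊782/108⌋ = 7−7 = 0
n=35: ⌊828/108⌋−⌊805/108⌋ = 7−7 = 0
n=36: ⌊851/108⌋−⌊828/108⌋ = 7−7 = 0
n=37: ⌊874/108⌋−⌊851/108⌋ = 8−7 = 1  ← one
n=38: ⌊897/108⌋−⌊874/108⌋ = 8−8 = 0
n=39: ⌊920/108⌋−⌊897/108⌋ = 8−8 = 0
n=40: ⌊943/108⌋−⌊920/108⌋ = 8−8 = 0
n=41: ⌊966/108⌋−⌊943/108⌋ = 8−8 = 0
n=42: ⌊989/108⌋−⌊966/108⌋ = 9−8 = 1  ← one
n=43: ⌊1012/108⌋−⌊989/108⌋ = 9−9 = 0
n=44: ⌊1035/108⌋−⌊1012/108⌋ = 9−9 = 0
n=45: ⌊1058/108⌋−⌊1035/108⌋ = 9−9 = 0
n=46: ⌊1081/108⌋−⌊1058/108⌋ = 10−9 = 1  ← one
positions of the first 10 ones: 4 9 14 18 23 28 32 37 42 46


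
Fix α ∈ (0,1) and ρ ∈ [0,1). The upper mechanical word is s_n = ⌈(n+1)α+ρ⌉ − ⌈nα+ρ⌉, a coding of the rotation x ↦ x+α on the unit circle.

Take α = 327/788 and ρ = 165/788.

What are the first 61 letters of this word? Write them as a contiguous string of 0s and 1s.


n=0: ⌈(1·327+165)/788⌉ − ⌈(0·327+165)/788⌉ = ⌈492/788⌉ − ⌈165/788⌉ = 1 − 1 = 0
n=1: ⌈(2·327+165)/788⌉ − ⌈(1·327+165)/788⌉ = ⌈819/788⌉ − ⌈492/788⌉ = 2 − 1 = 1
n=2: ⌈(3·327+165)/788⌉ − ⌈(2·327+165)/788⌉ = ⌈1146/788⌉ − ⌈819/788⌉ = 2 − 2 = 0
n=3: ⌈(4·327+165)/788⌉ − ⌈(3·327+165)/788⌉ = ⌈1473/788⌉ − ⌈1146/788⌉ = 2 − 2 = 0
n=4: ⌈(5·327+165)/788⌉ − ⌈(4·327+165)/788⌉ = ⌈1800/788⌉ − ⌈1473/788⌉ = 3 − 2 = 1
n=5: ⌈(6·327+165)/788⌉ − ⌈(5·327+165)/788⌉ = ⌈2127/788⌉ − ⌈1800/788⌉ = 3 − 3 = 0
n=6: ⌈(7·327+165)/788⌉ − ⌈(6·327+165)/788⌉ = ⌈2454/788⌉ − ⌈2127/788⌉ = 4 − 3 = 1
n=7: ⌈(8·327+165)/788⌉ − ⌈(7·327+165)/788⌉ = ⌈2781/788⌉ − ⌈2454/788⌉ = 4 − 4 = 0
n=8: ⌈(9·327+165)/788⌉ − ⌈(8·327+165)/788⌉ = ⌈3108/788⌉ − ⌈2781/788⌉ = 4 − 4 = 0
n=9: ⌈(10·327+165)/788⌉ − ⌈(9·327+165)/788⌉ = ⌈3435/788⌉ − ⌈3108/788⌉ = 5 − 4 = 1
n=10: ⌈(11·327+165)/788⌉ − ⌈(10·327+165)/788⌉ = ⌈3762/788⌉ − ⌈3435/788⌉ = 5 − 5 = 0
n=11: ⌈(12·327+165)/788⌉ − ⌈(11·327+165)/788⌉ = ⌈4089/788⌉ − ⌈3762/788⌉ = 6 − 5 = 1
n=12: ⌈(13·327+165)/788⌉ − ⌈(12·327+165)/788⌉ = ⌈4416/788⌉ − ⌈4089/788⌉ = 6 − 6 = 0
n=13: ⌈(14·327+165)/788⌉ − ⌈(13·327+165)/788⌉ = ⌈4743/788⌉ − ⌈4416/788⌉ = 7 − 6 = 1
n=14: ⌈(15·327+165)/788⌉ − ⌈(14·327+165)/788⌉ = ⌈5070/788⌉ − ⌈4743/788⌉ = 7 − 7 = 0
n=15: ⌈(16·327+165)/788⌉ − ⌈(15·327+165)/788⌉ = ⌈5397/788⌉ − ⌈5070/788⌉ = 7 − 7 = 0
n=16: ⌈(17·327+165)/788⌉ − ⌈(16·327+165)/788⌉ = ⌈5724/788⌉ − ⌈5397/788⌉ = 8 − 7 = 1
n=17: ⌈(18·327+165)/788⌉ − ⌈(17·327+165)/788⌉ = ⌈6051/788⌉ − ⌈5724/788⌉ = 8 − 8 = 0
n=18: ⌈(19·327+165)/788⌉ − ⌈(18·327+165)/788⌉ = ⌈6378/788⌉ − ⌈6051/788⌉ = 9 − 8 = 1
n=19: ⌈(20·327+165)/788⌉ − ⌈(19·327+165)/788⌉ = ⌈6705/788⌉ − ⌈6378/788⌉ = 9 − 9 = 0
n=20: ⌈(21·327+165)/788⌉ − ⌈(20·327+165)/788⌉ = ⌈7032/788⌉ − ⌈6705/788⌉ = 9 − 9 = 0
n=21: ⌈(22·327+165)/788⌉ − ⌈(21·327+165)/788⌉ = ⌈7359/788⌉ − ⌈7032/788⌉ = 10 − 9 = 1
n=22: ⌈(23·327+165)/788⌉ − ⌈(22·327+165)/788⌉ = ⌈7686/788⌉ − ⌈7359/788⌉ = 10 − 10 = 0
n=23: ⌈(24·327+165)/788⌉ − ⌈(23·327+165)/788⌉ = ⌈8013/788⌉ − ⌈7686/788⌉ = 11 − 10 = 1
n=24: ⌈(25·327+165)/788⌉ − ⌈(24·327+165)/788⌉ = ⌈8340/788⌉ − ⌈8013/788⌉ = 11 − 11 = 0
n=25: ⌈(26·327+165)/788⌉ − ⌈(25·327+165)/788⌉ = ⌈8667/788⌉ − ⌈8340/788⌉ = 11 − 11 = 0
n=26: ⌈(27·327+165)/788⌉ − ⌈(26·327+165)/788⌉ = ⌈8994/788⌉ − ⌈8667/788⌉ = 12 − 11 = 1
n=27: ⌈(28·327+165)/788⌉ − ⌈(27·327+165)/788⌉ = ⌈9321/788⌉ − ⌈8994/788⌉ = 12 − 12 = 0
n=28: ⌈(29·327+165)/788⌉ − ⌈(28·327+165)/788⌉ = ⌈9648/788⌉ − ⌈9321/788⌉ = 13 − 12 = 1
n=29: ⌈(30·327+165)/788⌉ − ⌈(29·327+165)/788⌉ = ⌈9975/788⌉ − ⌈9648/788⌉ = 13 − 13 = 0
n=30: ⌈(31·327+165)/788⌉ − ⌈(30·327+165)/788⌉ = ⌈10302/788⌉ − ⌈9975/788⌉ = 14 − 13 = 1
n=31: ⌈(32·327+165)/788⌉ − ⌈(31·327+165)/788⌉ = ⌈10629/788⌉ − ⌈10302/788⌉ = 14 − 14 = 0
n=32: ⌈(33·327+165)/788⌉ − ⌈(32·327+165)/788⌉ = ⌈10956/788⌉ − ⌈10629/788⌉ = 14 − 14 = 0
n=33: ⌈(34·327+165)/788⌉ − ⌈(33·327+165)/788⌉ = ⌈11283/788⌉ − ⌈10956/788⌉ = 15 − 14 = 1
n=34: ⌈(35·327+165)/788⌉ − ⌈(34·327+165)/788⌉ = ⌈11610/788⌉ − ⌈11283/788⌉ = 15 − 15 = 0
n=35: ⌈(36·327+165)/788⌉ − ⌈(35·327+165)/788⌉ = ⌈11937/788⌉ − ⌈11610/788⌉ = 16 − 15 = 1
n=36: ⌈(37·327+165)/788⌉ − ⌈(36·327+165)/788⌉ = ⌈12264/788⌉ − ⌈11937/788⌉ = 16 − 16 = 0
n=37: ⌈(38·327+165)/788⌉ − ⌈(37·327+165)/788⌉ = ⌈12591/788⌉ − ⌈12264/788⌉ = 16 − 16 = 0
n=38: ⌈(39·327+165)/788⌉ − ⌈(38·327+165)/788⌉ = ⌈12918/788⌉ − ⌈12591/788⌉ = 17 − 16 = 1
n=39: ⌈(40·327+165)/788⌉ − ⌈(39·327+165)/788⌉ = ⌈13245/788⌉ − ⌈12918/788⌉ = 17 − 17 = 0
n=40: ⌈(41·327+165)/788⌉ − ⌈(40·327+165)/788⌉ = ⌈13572/788⌉ − ⌈13245/788⌉ = 18 − 17 = 1
n=41: ⌈(42·327+165)/788⌉ − ⌈(41·327+165)/788⌉ = ⌈13899/788⌉ − ⌈13572/788⌉ = 18 − 18 = 0
n=42: ⌈(43·327+165)/788⌉ − ⌈(42·327+165)/788⌉ = ⌈14226/788⌉ − ⌈13899/788⌉ = 19 − 18 = 1
n=43: ⌈(44·327+165)/788⌉ − ⌈(43·327+165)/788⌉ = ⌈14553/788⌉ − ⌈14226/788⌉ = 19 − 19 = 0
n=44: ⌈(45·327+165)/788⌉ − ⌈(44·327+165)/788⌉ = ⌈14880/788⌉ − ⌈14553/788⌉ = 19 − 19 = 0
n=45: ⌈(46·327+165)/788⌉ − ⌈(45·327+165)/788⌉ = ⌈15207/788⌉ − ⌈14880/788⌉ = 20 − 19 = 1
n=46: ⌈(47·327+165)/788⌉ − ⌈(46·327+165)/788⌉ = ⌈15534/788⌉ − ⌈15207/788⌉ = 20 − 20 = 0
n=47: ⌈(48·327+165)/788⌉ − ⌈(47·327+165)/788⌉ = ⌈15861/788⌉ − ⌈15534/788⌉ = 21 − 20 = 1
n=48: ⌈(49·327+165)/788⌉ − ⌈(48·327+165)/788⌉ = ⌈16188/788⌉ − ⌈15861/788⌉ = 21 − 21 = 0
n=49: ⌈(50·327+165)/788⌉ − ⌈(49·327+165)/788⌉ = ⌈16515/788⌉ − ⌈16188/788⌉ = 21 − 21 = 0
n=50: ⌈(51·327+165)/788⌉ − ⌈(50·327+165)/788⌉ = ⌈16842/788⌉ − ⌈16515/788⌉ = 22 − 21 = 1
n=51: ⌈(52·327+165)/788⌉ − ⌈(51·327+165)/788⌉ = ⌈17169/788⌉ − ⌈16842/788⌉ = 22 − 22 = 0
n=52: ⌈(53·327+165)/788⌉ − ⌈(52·327+165)/788⌉ = ⌈17496/788⌉ − ⌈17169/788⌉ = 23 − 22 = 1
n=53: ⌈(54·327+165)/788⌉ − ⌈(53·327+165)/788⌉ = ⌈17823/788⌉ − ⌈17496/788⌉ = 23 − 23 = 0
n=54: ⌈(55·327+165)/788⌉ − ⌈(54·327+165)/788⌉ = ⌈18150/788⌉ − ⌈17823/788⌉ = 24 − 23 = 1
n=55: ⌈(56·327+165)/788⌉ − ⌈(55·327+165)/788⌉ = ⌈18477/788⌉ − ⌈18150/788⌉ = 24 − 24 = 0
n=56: ⌈(57·327+165)/788⌉ − ⌈(56·327+165)/788⌉ = ⌈18804/788⌉ − ⌈18477/788⌉ = 24 − 24 = 0
n=57: ⌈(58·327+165)/788⌉ − ⌈(57·327+165)/788⌉ = ⌈19131/788⌉ − ⌈18804/788⌉ = 25 − 24 = 1
n=58: ⌈(59·327+165)/788⌉ − ⌈(58·327+165)/788⌉ = ⌈19458/788⌉ − ⌈19131/788⌉ = 25 − 25 = 0
n=59: ⌈(60·327+165)/788⌉ − ⌈(59·327+165)/788⌉ = ⌈19785/788⌉ − ⌈19458/788⌉ = 26 − 25 = 1
n=60: ⌈(61·327+165)/788⌉ − ⌈(60·327+165)/788⌉ = ⌈20112/788⌉ − ⌈19785/788⌉ = 26 − 26 = 0

0100101001010100101001010010101001010010101001010010101001010
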